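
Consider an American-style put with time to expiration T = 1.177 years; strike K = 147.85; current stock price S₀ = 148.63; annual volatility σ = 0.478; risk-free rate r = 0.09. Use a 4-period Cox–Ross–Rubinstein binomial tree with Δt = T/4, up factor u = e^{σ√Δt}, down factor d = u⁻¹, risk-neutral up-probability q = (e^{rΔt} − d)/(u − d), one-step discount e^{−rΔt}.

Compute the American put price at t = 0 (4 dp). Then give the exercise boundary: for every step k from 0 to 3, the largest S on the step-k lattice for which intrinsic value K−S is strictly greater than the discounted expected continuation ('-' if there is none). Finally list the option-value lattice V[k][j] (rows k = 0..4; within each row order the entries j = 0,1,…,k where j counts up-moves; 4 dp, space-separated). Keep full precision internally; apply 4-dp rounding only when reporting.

Δt=0.29425  u=1.29601  d=0.77160  q=0.48671  discount=0.97387
step 4 (expiry): payoffs max(K−S,0) = 95.1667 59.3609 0.0000 0.0000 0.0000
step 3: (k=3,j=0): S=68.2781, (K−S)⁺=79.5719, hold=75.7078 ⇒ V=79.5719 exercise | (k=3,j=1): S=114.6828, (K−S)⁺=33.1672, hold=29.6729 ⇒ V=33.1672 exercise | (k=3,j=2): S=192.6259, (K−S)⁺=0.0000, hold=0.0000 ⇒ V=0.0000 continue | (k=3,j=3): S=323.5426, (K−S)⁺=0.0000, hold=0.0000 ⇒ V=0.0000 continue  boundary S*=114.6828
step 2: (k=2,j=0): S=88.4891, (K−S)⁺=59.3609, hold=55.4968 ⇒ V=59.3609 exercise | (k=2,j=1): S=148.6300, (K−S)⁺=0.0000, hold=16.5794 ⇒ V=16.5794 continue | (k=2,j=2): S=249.6451, (K−S)⁺=0.0000, hold=0.0000 ⇒ V=0.0000 continue  boundary S*=88.4891
step 1: (k=1,j=0): S=114.6828, (K−S)⁺=33.1672, hold=37.5314 ⇒ V=37.5314 continue | (k=1,j=1): S=192.6259, (K−S)⁺=0.0000, hold=8.2876 ⇒ V=8.2876 continue  boundary S*=-
step 0: (k=0,j=0): S=148.6300, (K−S)⁺=0.0000, hold=22.6892 ⇒ V=22.6892 continue  boundary S*=-

price = 22.6892
boundary = - - 88.4891 114.6828
tree:
22.6892
37.5314 8.2876
59.3609 16.5794 0.0000
79.5719 33.1672 0.0000 0.0000
95.1667 59.3609 0.0000 0.0000 0.0000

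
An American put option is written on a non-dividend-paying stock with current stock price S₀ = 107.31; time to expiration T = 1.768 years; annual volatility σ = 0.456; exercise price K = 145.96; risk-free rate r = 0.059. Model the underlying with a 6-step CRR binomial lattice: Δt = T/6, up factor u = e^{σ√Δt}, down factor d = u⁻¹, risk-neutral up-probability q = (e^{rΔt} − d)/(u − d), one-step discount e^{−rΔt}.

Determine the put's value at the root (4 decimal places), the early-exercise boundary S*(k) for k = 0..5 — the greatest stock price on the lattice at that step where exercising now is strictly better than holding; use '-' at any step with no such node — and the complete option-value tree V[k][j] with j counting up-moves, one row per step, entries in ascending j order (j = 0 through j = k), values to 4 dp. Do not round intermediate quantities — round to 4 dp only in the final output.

Δt=0.29467  u=1.28086  d=0.78073  q=0.47350  discount=0.98276
step 6 (expiry): payoffs max(K−S,0) = 121.6586 106.0911 80.5511 38.6500 0.0000 0.0000 0.0000
step 5: (k=5,j=0): S=31.1267, (K−S)⁺=114.8333, hold=112.3177 ⇒ V=114.8333 exercise | (k=5,j=1): S=51.0664, (K−S)⁺=94.8936, hold=92.3779 ⇒ V=94.8936 exercise | (k=5,j=2): S=83.7797, (K−S)⁺=62.1803, hold=59.6647 ⇒ V=62.1803 exercise | (k=5,j=3): S=137.4490, (K−S)⁺=8.5110, hold=19.9986 ⇒ V=19.9986 continue | (k=5,j=4): S=225.4991, (K−S)⁺=0.0000, hold=0.0000 ⇒ V=0.0000 continue | (k=5,j=5): S=369.9541, (K−S)⁺=0.0000, hold=0.0000 ⇒ V=0.0000 continue  boundary S*=83.7797
step 4: (k=4,j=0): S=39.8689, (K−S)⁺=106.0911, hold=103.5755 ⇒ V=106.0911 exercise | (k=4,j=1): S=65.4089, (K−S)⁺=80.5511, hold=78.0354 ⇒ V=80.5511 exercise | (k=4,j=2): S=107.3100, (K−S)⁺=38.6500, hold=41.4800 ⇒ V=41.4800 continue | (k=4,j=3): S=176.0529, (K−S)⁺=0.0000, hold=10.3479 ⇒ V=10.3479 continue | (k=4,j=4): S=288.8327, (K−S)⁺=0.0000, hold=0.0000 ⇒ V=0.0000 continue  boundary S*=65.4089
step 3: (k=3,j=0): S=51.0664, (K−S)⁺=94.8936, hold=92.3779 ⇒ V=94.8936 exercise | (k=3,j=1): S=83.7797, (K−S)⁺=62.1803, hold=60.9816 ⇒ V=62.1803 exercise | (k=3,j=2): S=137.4490, (K−S)⁺=8.5110, hold=26.2782 ⇒ V=26.2782 continue | (k=3,j=3): S=225.4991, (K−S)⁺=0.0000, hold=5.3543 ⇒ V=5.3543 continue  boundary S*=83.7797
step 2: (k=2,j=0): S=65.4089, (K−S)⁺=80.5511, hold=78.0354 ⇒ V=80.5511 exercise | (k=2,j=1): S=107.3100, (K−S)⁺=38.6500, hold=44.4021 ⇒ V=44.4021 continue | (k=2,j=2): S=176.0529, (K−S)⁺=0.0000, hold=16.0887 ⇒ V=16.0887 continue  boundary S*=65.4089
step 1: (k=1,j=0): S=83.7797, (K−S)⁺=62.1803, hold=62.3414 ⇒ V=62.3414 continue | (k=1,j=1): S=137.4490, (K−S)⁺=8.5110, hold=30.4616 ⇒ V=30.4616 continue  boundary S*=-
step 0: (k=0,j=0): S=107.3100, (K−S)⁺=38.6500, hold=46.4321 ⇒ V=46.4321 continue  boundary S*=-

price = 46.4321
boundary = - - 65.4089 83.7797 65.4089 83.7797
tree:
46.4321
62.3414 30.4616
80.5511 44.4021 16.0887
94.8936 62.1803 26.2782 5.3543
106.0911 80.5511 41.4800 10.3479 0.0000
114.8333 94.8936 62.1803 19.9986 0.0000 0.0000
121.6586 106.0911 80.5511 38.6500 0.0000 0.0000 0.0000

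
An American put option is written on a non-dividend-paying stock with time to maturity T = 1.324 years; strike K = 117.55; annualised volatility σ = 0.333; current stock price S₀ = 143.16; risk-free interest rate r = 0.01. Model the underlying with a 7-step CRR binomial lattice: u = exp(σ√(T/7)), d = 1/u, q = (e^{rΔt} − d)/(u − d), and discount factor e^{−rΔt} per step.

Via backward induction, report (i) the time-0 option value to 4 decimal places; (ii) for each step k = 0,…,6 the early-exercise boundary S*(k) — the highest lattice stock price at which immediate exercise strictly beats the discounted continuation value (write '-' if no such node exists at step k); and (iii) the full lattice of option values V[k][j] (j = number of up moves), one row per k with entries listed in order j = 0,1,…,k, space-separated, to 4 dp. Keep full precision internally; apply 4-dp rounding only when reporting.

price = 8.9961
boundary = - - - - - 69.3971 80.2116
tree:
8.9961
13.5113 3.9483
19.7345 6.5584 1.0254
27.8432 10.6837 1.9397 0.0000
37.6158 16.9516 3.6693 0.0000 0.0000
48.1529 25.9026 6.9411 0.0000 0.0000 0.0000
57.5094 37.3384 13.1304 0.0000 0.0000 0.0000 0.0000
65.6043 48.1529 24.8385 0.0000 0.0000 0.0000 0.0000 0.0000

Δt=0.18914, u=1.15584, d=0.86517, q=0.47037, disc=e^(-rΔt)=0.99811
k=7 terminal: V=max(K-S,0) → 65.6043 48.1529 24.8385 0.0000 0.0000 0.0000 0.0000 0.0000
k=6: j=0 S=60.0406 intr=57.5094 cont=57.2872 V=57.5094[EX]; j=1 S=80.2116 intr=37.3384 cont=37.1162 V=37.3384[EX]; j=2 S=107.1592 intr=10.3908 cont=13.1304 V=13.1304[hold]; j=3 S=143.1600 intr=0.0000 cont=0.0000 V=0.0000[hold]; j=4 S=191.2555 intr=0.0000 cont=0.0000 V=0.0000[hold]; j=5 S=255.5089 intr=0.0000 cont=0.0000 V=0.0000[hold]; j=6 S=341.3486 intr=0.0000 cont=0.0000 V=0.0000[hold]  S*(6)=80.2116
k=5: j=0 S=69.3971 intr=48.1529 cont=47.9308 V=48.1529[EX]; j=1 S=92.7115 intr=24.8385 cont=25.9026 V=25.9026[hold]; j=2 S=123.8584 intr=0.0000 cont=6.9411 V=6.9411[hold]; j=3 S=165.4694 intr=0.0000 cont=0.0000 V=0.0000[hold]; j=4 S=221.0599 intr=0.0000 cont=0.0000 V=0.0000[hold]; j=5 S=295.3262 intr=0.0000 cont=0.0000 V=0.0000[hold]  S*(5)=69.3971
k=4: j=0 S=80.2116 intr=37.3384 cont=37.6158 V=37.6158[hold]; j=1 S=107.1592 intr=10.3908 cont=16.9516 V=16.9516[hold]; j=2 S=143.1600 intr=0.0000 cont=3.6693 V=3.6693[hold]; j=3 S=191.2555 intr=0.0000 cont=0.0000 V=0.0000[hold]; j=4 S=255.5089 intr=0.0000 cont=0.0000 V=0.0000[hold]  S*(4)=-
k=3: j=0 S=92.7115 intr=24.8385 cont=27.8432 V=27.8432[hold]; j=1 S=123.8584 intr=0.0000 cont=10.6837 V=10.6837[hold]; j=2 S=165.4694 intr=0.0000 cont=1.9397 V=1.9397[hold]; j=3 S=221.0599 intr=0.0000 cont=0.0000 V=0.0000[hold]  S*(3)=-
k=2: j=0 S=107.1592 intr=10.3908 cont=19.7345 V=19.7345[hold]; j=1 S=143.1600 intr=0.0000 cont=6.5584 V=6.5584[hold]; j=2 S=191.2555 intr=0.0000 cont=1.0254 V=1.0254[hold]  S*(2)=-
k=1: j=0 S=123.8584 intr=0.0000 cont=13.5113 V=13.5113[hold]; j=1 S=165.4694 intr=0.0000 cont=3.9483 V=3.9483[hold]  S*(1)=-
k=0: j=0 S=143.1600 intr=0.0000 cont=8.9961 V=8.9961[hold]  S*(0)=-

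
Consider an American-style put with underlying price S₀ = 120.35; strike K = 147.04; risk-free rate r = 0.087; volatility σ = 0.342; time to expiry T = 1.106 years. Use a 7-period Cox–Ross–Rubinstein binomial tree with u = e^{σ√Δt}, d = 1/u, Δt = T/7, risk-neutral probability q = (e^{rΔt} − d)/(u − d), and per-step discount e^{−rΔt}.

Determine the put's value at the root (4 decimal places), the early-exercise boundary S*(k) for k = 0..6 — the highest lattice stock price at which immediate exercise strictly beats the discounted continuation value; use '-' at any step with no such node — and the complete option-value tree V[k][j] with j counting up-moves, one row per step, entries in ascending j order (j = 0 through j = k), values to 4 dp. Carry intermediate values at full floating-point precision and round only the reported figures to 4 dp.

price = 29.7507
boundary = - 105.0527 91.6997 105.0527 91.6997 105.0527 120.3500
tree:
29.7507
41.9873 19.1072
55.3403 28.8499 10.5103
66.9959 41.9873 17.3402 4.4064
77.1701 55.3403 27.6298 8.1846 0.9921
86.0511 66.9959 41.9873 14.9467 2.0817 0.0000
93.8032 77.1701 55.3403 26.6900 4.3680 0.0000 0.0000
100.5700 86.0511 66.9959 41.9873 9.1651 0.0000 0.0000 0.0000

Δt=0.15800  u=1.14562  d=0.87289  q=0.51682  discount=0.98635
step 7 (expiry): payoffs max(K−S,0) = 100.5700 86.0511 66.9959 41.9873 9.1651 0.0000 0.0000 0.0000
step 6: (k=6,j=0): S=53.2368, (K−S)⁺=93.8032, hold=91.7958 ⇒ V=93.8032 exercise | (k=6,j=1): S=69.8699, (K−S)⁺=77.1701, hold=75.1627 ⇒ V=77.1701 exercise | (k=6,j=2): S=91.6997, (K−S)⁺=55.3403, hold=53.3329 ⇒ V=55.3403 exercise | (k=6,j=3): S=120.3500, (K−S)⁺=26.6900, hold=24.6826 ⇒ V=26.6900 exercise | (k=6,j=4): S=157.9516, (K−S)⁺=0.0000, hold=4.3680 ⇒ V=4.3680 continue | (k=6,j=5): S=207.3013, (K−S)⁺=0.0000, hold=0.0000 ⇒ V=0.0000 continue | (k=6,j=6): S=272.0696, (K−S)⁺=0.0000, hold=0.0000 ⇒ V=0.0000 continue  boundary S*=120.3500
step 5: (k=5,j=0): S=60.9889, (K−S)⁺=86.0511, hold=84.0437 ⇒ V=86.0511 exercise | (k=5,j=1): S=80.0441, (K−S)⁺=66.9959, hold=64.9886 ⇒ V=66.9959 exercise | (k=5,j=2): S=105.0527, (K−S)⁺=41.9873, hold=39.9799 ⇒ V=41.9873 exercise | (k=5,j=3): S=137.8749, (K−S)⁺=9.1651, hold=14.9467 ⇒ V=14.9467 continue | (k=5,j=4): S=180.9519, (K−S)⁺=0.0000, hold=2.0817 ⇒ V=2.0817 continue | (k=5,j=5): S=237.4877, (K−S)⁺=0.0000, hold=0.0000 ⇒ V=0.0000 continue  boundary S*=105.0527
step 4: (k=4,j=0): S=69.8699, (K−S)⁺=77.1701, hold=75.1627 ⇒ V=77.1701 exercise | (k=4,j=1): S=91.6997, (K−S)⁺=55.3403, hold=53.3329 ⇒ V=55.3403 exercise | (k=4,j=2): S=120.3500, (K−S)⁺=26.6900, hold=27.6298 ⇒ V=27.6298 continue | (k=4,j=3): S=157.9516, (K−S)⁺=0.0000, hold=8.1846 ⇒ V=8.1846 continue | (k=4,j=4): S=207.3013, (K−S)⁺=0.0000, hold=0.9921 ⇒ V=0.9921 continue  boundary S*=91.6997
step 3: (k=3,j=0): S=80.0441, (K−S)⁺=66.9959, hold=64.9886 ⇒ V=66.9959 exercise | (k=3,j=1): S=105.0527, (K−S)⁺=41.9873, hold=40.4590 ⇒ V=41.9873 exercise | (k=3,j=2): S=137.8749, (K−S)⁺=9.1651, hold=17.3402 ⇒ V=17.3402 continue | (k=3,j=3): S=180.9519, (K−S)⁺=0.0000, hold=4.4064 ⇒ V=4.4064 continue  boundary S*=105.0527
step 2: (k=2,j=0): S=91.6997, (K−S)⁺=55.3403, hold=53.3329 ⇒ V=55.3403 exercise | (k=2,j=1): S=120.3500, (K−S)⁺=26.6900, hold=28.8499 ⇒ V=28.8499 continue | (k=2,j=2): S=157.9516, (K−S)⁺=0.0000, hold=10.5103 ⇒ V=10.5103 continue  boundary S*=91.6997
step 1: (k=1,j=0): S=105.0527, (K−S)⁺=41.9873, hold=41.0810 ⇒ V=41.9873 exercise | (k=1,j=1): S=137.8749, (K−S)⁺=9.1651, hold=19.1072 ⇒ V=19.1072 continue  boundary S*=105.0527
step 0: (k=0,j=0): S=120.3500, (K−S)⁺=26.6900, hold=29.7507 ⇒ V=29.7507 continue  boundary S*=-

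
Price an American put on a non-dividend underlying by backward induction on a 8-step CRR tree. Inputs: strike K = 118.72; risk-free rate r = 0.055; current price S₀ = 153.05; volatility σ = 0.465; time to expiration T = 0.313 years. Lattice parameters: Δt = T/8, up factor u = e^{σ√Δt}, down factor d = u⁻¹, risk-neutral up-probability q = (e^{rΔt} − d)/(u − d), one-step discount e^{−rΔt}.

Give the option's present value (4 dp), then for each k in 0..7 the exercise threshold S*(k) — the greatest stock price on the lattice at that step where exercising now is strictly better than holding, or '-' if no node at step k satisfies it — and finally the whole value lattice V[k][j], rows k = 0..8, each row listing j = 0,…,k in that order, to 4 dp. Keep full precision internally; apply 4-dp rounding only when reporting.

price = 2.8049
boundary = - - - - - - 88.1378 96.6290
tree:
2.8049
4.4950 1.0491
7.0509 1.8408 0.2254
10.7750 3.1859 0.4418 0.0000
15.9420 5.4168 0.8660 0.0000 0.0000
22.6496 8.9949 1.6974 0.0000 0.0000 0.0000
30.5822 14.4506 3.3270 0.0000 0.0000 0.0000 0.0000
38.3272 22.0910 6.5211 0.0000 0.0000 0.0000 0.0000 0.0000
45.3917 30.5822 12.7818 0.0000 0.0000 0.0000 0.0000 0.0000 0.0000

Δt=0.03913  u=1.09634  d=0.91213  q=0.48872  discount=0.99785
step 8 (expiry): payoffs max(K−S,0) = 45.3917 30.5822 12.7818 0.0000 0.0000 0.0000 0.0000 0.0000 0.0000
step 7: (k=7,j=0): S=80.3928, (K−S)⁺=38.3272, hold=38.0720 ⇒ V=38.3272 exercise | (k=7,j=1): S=96.6290, (K−S)⁺=22.0910, hold=21.8358 ⇒ V=22.0910 exercise | (k=7,j=2): S=116.1443, (K−S)⁺=2.5757, hold=6.5211 ⇒ V=6.5211 continue | (k=7,j=3): S=139.6009, (K−S)⁺=0.0000, hold=0.0000 ⇒ V=0.0000 continue | (k=7,j=4): S=167.7948, (K−S)⁺=0.0000, hold=0.0000 ⇒ V=0.0000 continue | (k=7,j=5): S=201.6828, (K−S)⁺=0.0000, hold=0.0000 ⇒ V=0.0000 continue | (k=7,j=6): S=242.4149, (K−S)⁺=0.0000, hold=0.0000 ⇒ V=0.0000 continue | (k=7,j=7): S=291.3732, (K−S)⁺=0.0000, hold=0.0000 ⇒ V=0.0000 continue  boundary S*=96.6290
step 6: (k=6,j=0): S=88.1378, (K−S)⁺=30.5822, hold=30.3270 ⇒ V=30.5822 exercise | (k=6,j=1): S=105.9382, (K−S)⁺=12.7818, hold=14.4506 ⇒ V=14.4506 continue | (k=6,j=2): S=127.3336, (K−S)⁺=0.0000, hold=3.3270 ⇒ V=3.3270 continue | (k=6,j=3): S=153.0500, (K−S)⁺=0.0000, hold=0.0000 ⇒ V=0.0000 continue | (k=6,j=4): S=183.9601, (K−S)⁺=0.0000, hold=0.0000 ⇒ V=0.0000 continue | (k=6,j=5): S=221.1129, (K−S)⁺=0.0000, hold=0.0000 ⇒ V=0.0000 continue | (k=6,j=6): S=265.7691, (K−S)⁺=0.0000, hold=0.0000 ⇒ V=0.0000 continue  boundary S*=88.1378
step 5: (k=5,j=0): S=96.6290, (K−S)⁺=22.0910, hold=22.6496 ⇒ V=22.6496 continue | (k=5,j=1): S=116.1443, (K−S)⁺=2.5757, hold=8.9949 ⇒ V=8.9949 continue | (k=5,j=2): S=139.6009, (K−S)⁺=0.0000, hold=1.6974 ⇒ V=1.6974 continue | (k=5,j=3): S=167.7948, (K−S)⁺=0.0000, hold=0.0000 ⇒ V=0.0000 continue | (k=5,j=4): S=201.6828, (K−S)⁺=0.0000, hold=0.0000 ⇒ V=0.0000 continue | (k=5,j=5): S=242.4149, (K−S)⁺=0.0000, hold=0.0000 ⇒ V=0.0000 continue  boundary S*=-
step 4: (k=4,j=0): S=105.9382, (K−S)⁺=12.7818, hold=15.9420 ⇒ V=15.9420 continue | (k=4,j=1): S=127.3336, (K−S)⁺=0.0000, hold=5.4168 ⇒ V=5.4168 continue | (k=4,j=2): S=153.0500, (K−S)⁺=0.0000, hold=0.8660 ⇒ V=0.8660 continue | (k=4,j=3): S=183.9601, (K−S)⁺=0.0000, hold=0.0000 ⇒ V=0.0000 continue | (k=4,j=4): S=221.1129, (K−S)⁺=0.0000, hold=0.0000 ⇒ V=0.0000 continue  boundary S*=-
step 3: (k=3,j=0): S=116.1443, (K−S)⁺=2.5757, hold=10.7750 ⇒ V=10.7750 continue | (k=3,j=1): S=139.6009, (K−S)⁺=0.0000, hold=3.1859 ⇒ V=3.1859 continue | (k=3,j=2): S=167.7948, (K−S)⁺=0.0000, hold=0.4418 ⇒ V=0.4418 continue | (k=3,j=3): S=201.6828, (K−S)⁺=0.0000, hold=0.0000 ⇒ V=0.0000 continue  boundary S*=-
step 2: (k=2,j=0): S=127.3336, (K−S)⁺=0.0000, hold=7.0509 ⇒ V=7.0509 continue | (k=2,j=1): S=153.0500, (K−S)⁺=0.0000, hold=1.8408 ⇒ V=1.8408 continue | (k=2,j=2): S=183.9601, (K−S)⁺=0.0000, hold=0.2254 ⇒ V=0.2254 continue  boundary S*=-
step 1: (k=1,j=0): S=139.6009, (K−S)⁺=0.0000, hold=4.4950 ⇒ V=4.4950 continue | (k=1,j=1): S=167.7948, (K−S)⁺=0.0000, hold=1.0491 ⇒ V=1.0491 continue  boundary S*=-
step 0: (k=0,j=0): S=153.0500, (K−S)⁺=0.0000, hold=2.8049 ⇒ V=2.8049 continue  boundary S*=-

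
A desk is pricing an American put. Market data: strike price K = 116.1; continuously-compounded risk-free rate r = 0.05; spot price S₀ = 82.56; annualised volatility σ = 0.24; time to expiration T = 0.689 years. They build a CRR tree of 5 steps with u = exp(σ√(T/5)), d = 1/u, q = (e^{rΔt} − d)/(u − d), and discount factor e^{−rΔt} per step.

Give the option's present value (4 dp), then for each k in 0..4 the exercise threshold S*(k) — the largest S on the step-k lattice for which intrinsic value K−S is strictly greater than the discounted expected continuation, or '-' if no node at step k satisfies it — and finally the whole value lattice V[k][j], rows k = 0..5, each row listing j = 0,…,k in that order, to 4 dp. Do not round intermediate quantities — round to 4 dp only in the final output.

params: Δt=0.13780 u=1.09318 d=0.91476 q=0.51649 e^(-rΔt)=0.99313
t_5 payoffs: 63.2177 52.9034 40.5773 25.8470 8.2437 0.0000
t_4: node(4,0) S=57.8099 payoff=58.2901 vs cont=57.4929 → 58.2901 [stop]  node(4,1) S=69.0853 payoff=47.0147 vs cont=46.2175 → 47.0147 [stop]  node(4,2) S=82.5600 payoff=33.5400 vs cont=32.7428 → 33.5400 [stop]  node(4,3) S=98.6628 payoff=17.4372 vs cont=16.6400 → 17.4372 [stop]  node(4,4) S=117.9064 payoff=0.0000 vs cont=3.9585 → 3.9585 [wait]  ⇒ S*(4)=98.6628
t_3: node(3,0) S=63.1966 payoff=52.9034 vs cont=52.1062 → 52.9034 [stop]  node(3,1) S=75.5227 payoff=40.5773 vs cont=39.7801 → 40.5773 [stop]  node(3,2) S=90.2530 payoff=25.8470 vs cont=25.0498 → 25.8470 [stop]  node(3,3) S=107.8563 payoff=8.2437 vs cont=10.4036 → 10.4036 [wait]  ⇒ S*(3)=90.2530
t_2: node(2,0) S=69.0853 payoff=47.0147 vs cont=46.2175 → 47.0147 [stop]  node(2,1) S=82.5600 payoff=33.5400 vs cont=32.7428 → 33.5400 [stop]  node(2,2) S=98.6628 payoff=17.4372 vs cont=17.7479 → 17.7479 [wait]  ⇒ S*(2)=82.5600
t_1: node(1,0) S=75.5227 payoff=40.5773 vs cont=39.7801 → 40.5773 [stop]  node(1,1) S=90.2530 payoff=25.8470 vs cont=25.2092 → 25.8470 [stop]  ⇒ S*(1)=90.2530
t_0: node(0,0) S=82.5600 payoff=33.5400 vs cont=32.7428 → 33.5400 [stop]  ⇒ S*(0)=82.5600

price = 33.5400
boundary = 82.5600 90.2530 82.5600 90.2530 98.6628
tree:
33.5400
40.5773 25.8470
47.0147 33.5400 17.7479
52.9034 40.5773 25.8470 10.4036
58.2901 47.0147 33.5400 17.4372 3.9585
63.2177 52.9034 40.5773 25.8470 8.2437 0.0000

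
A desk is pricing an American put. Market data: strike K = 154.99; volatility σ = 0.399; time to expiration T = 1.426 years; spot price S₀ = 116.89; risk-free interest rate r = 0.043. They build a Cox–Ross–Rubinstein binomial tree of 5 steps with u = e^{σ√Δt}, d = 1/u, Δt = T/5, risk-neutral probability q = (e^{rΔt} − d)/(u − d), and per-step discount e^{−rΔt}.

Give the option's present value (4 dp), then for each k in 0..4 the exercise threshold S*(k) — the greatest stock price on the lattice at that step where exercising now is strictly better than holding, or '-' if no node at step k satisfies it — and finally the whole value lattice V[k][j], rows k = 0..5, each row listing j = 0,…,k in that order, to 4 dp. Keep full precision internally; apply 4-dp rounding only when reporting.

Δt=0.28520  u=1.23749  d=0.80809  q=0.47567  discount=0.98781
step 5 (expiry): payoffs max(K−S,0) = 114.7114 93.3084 60.5324 10.3402 0.0000 0.0000
step 4: (k=4,j=0): S=49.8443, (K−S)⁺=105.1457, hold=103.2566 ⇒ V=105.1457 exercise | (k=4,j=1): S=76.3302, (K−S)⁺=78.6598, hold=76.7707 ⇒ V=78.6598 exercise | (k=4,j=2): S=116.8900, (K−S)⁺=38.1000, hold=36.2109 ⇒ V=38.1000 exercise | (k=4,j=3): S=179.0022, (K−S)⁺=0.0000, hold=5.3556 ⇒ V=5.3556 continue | (k=4,j=4): S=274.1192, (K−S)⁺=0.0000, hold=0.0000 ⇒ V=0.0000 continue  boundary S*=116.8900
step 3: (k=3,j=0): S=61.6816, (K−S)⁺=93.3084, hold=91.4193 ⇒ V=93.3084 exercise | (k=3,j=1): S=94.4576, (K−S)⁺=60.5324, hold=58.6433 ⇒ V=60.5324 exercise | (k=3,j=2): S=144.6498, (K−S)⁺=10.3402, hold=22.2501 ⇒ V=22.2501 continue | (k=3,j=3): S=221.5129, (K−S)⁺=0.0000, hold=2.7739 ⇒ V=2.7739 continue  boundary S*=94.4576
step 2: (k=2,j=0): S=76.3302, (K−S)⁺=78.6598, hold=76.7707 ⇒ V=78.6598 exercise | (k=2,j=1): S=116.8900, (K−S)⁺=38.1000, hold=41.8069 ⇒ V=41.8069 continue | (k=2,j=2): S=179.0022, (K−S)⁺=0.0000, hold=12.8276 ⇒ V=12.8276 continue  boundary S*=76.3302
step 1: (k=1,j=0): S=94.4576, (K−S)⁺=60.5324, hold=60.3851 ⇒ V=60.5324 exercise | (k=1,j=1): S=144.6498, (K−S)⁺=10.3402, hold=27.6809 ⇒ V=27.6809 continue  boundary S*=94.4576
step 0: (k=0,j=0): S=116.8900, (K−S)⁺=38.1000, hold=44.3587 ⇒ V=44.3587 continue  boundary S*=-

price = 44.3587
boundary = - 94.4576 76.3302 94.4576 116.8900
tree:
44.3587
60.5324 27.6809
78.6598 41.8069 12.8276
93.3084 60.5324 22.2501 2.7739
105.1457 78.6598 38.1000 5.3556 0.0000
114.7114 93.3084 60.5324 10.3402 0.0000 0.0000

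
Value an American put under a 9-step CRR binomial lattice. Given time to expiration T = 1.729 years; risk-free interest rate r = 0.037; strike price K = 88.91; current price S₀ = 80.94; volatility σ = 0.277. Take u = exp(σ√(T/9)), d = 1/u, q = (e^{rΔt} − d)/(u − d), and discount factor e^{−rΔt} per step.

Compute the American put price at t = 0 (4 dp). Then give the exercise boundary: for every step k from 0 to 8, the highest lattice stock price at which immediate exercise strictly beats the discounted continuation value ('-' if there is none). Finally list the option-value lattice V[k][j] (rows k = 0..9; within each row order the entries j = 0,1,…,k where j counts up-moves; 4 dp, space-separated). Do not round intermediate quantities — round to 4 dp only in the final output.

Δt=0.19211  u=1.12909  d=0.88567  q=0.49899  discount=0.99292
step 9 (expiry): payoffs max(K−S,0) = 61.7698 54.3106 44.8013 32.6785 17.2238 0.0000 0.0000 0.0000 0.0000 0.0000
step 8: (k=8,j=0): S=30.6436, (K−S)⁺=58.2664, hold=57.6366 ⇒ V=58.2664 exercise | (k=8,j=1): S=39.0657, (K−S)⁺=49.8443, hold=49.2145 ⇒ V=49.8443 exercise | (k=8,j=2): S=49.8026, (K−S)⁺=39.1074, hold=38.4777 ⇒ V=39.1074 exercise | (k=8,j=3): S=63.4903, (K−S)⁺=25.4197, hold=24.7900 ⇒ V=25.4197 exercise | (k=8,j=4): S=80.9400, (K−S)⁺=7.9700, hold=8.5682 ⇒ V=8.5682 continue | (k=8,j=5): S=103.1856, (K−S)⁺=0.0000, hold=0.0000 ⇒ V=0.0000 continue | (k=8,j=6): S=131.5451, (K−S)⁺=0.0000, hold=0.0000 ⇒ V=0.0000 continue | (k=8,j=7): S=167.6990, (K−S)⁺=0.0000, hold=0.0000 ⇒ V=0.0000 continue | (k=8,j=8): S=213.7894, (K−S)⁺=0.0000, hold=0.0000 ⇒ V=0.0000 continue  boundary S*=63.4903
step 7: (k=7,j=0): S=34.5994, (K−S)⁺=54.3106, hold=53.6809 ⇒ V=54.3106 exercise | (k=7,j=1): S=44.1087, (K−S)⁺=44.8013, hold=44.1716 ⇒ V=44.8013 exercise | (k=7,j=2): S=56.2315, (K−S)⁺=32.6785, hold=32.0488 ⇒ V=32.6785 exercise | (k=7,j=3): S=71.6862, (K−S)⁺=17.2238, hold=16.8905 ⇒ V=17.2238 exercise | (k=7,j=4): S=91.3884, (K−S)⁺=0.0000, hold=4.2623 ⇒ V=4.2623 continue | (k=7,j=5): S=116.5056, (K−S)⁺=0.0000, hold=0.0000 ⇒ V=0.0000 continue | (k=7,j=6): S=148.5260, (K−S)⁺=0.0000, hold=0.0000 ⇒ V=0.0000 continue | (k=7,j=7): S=189.3470, (K−S)⁺=0.0000, hold=0.0000 ⇒ V=0.0000 continue  boundary S*=71.6862
step 6: (k=6,j=0): S=39.0657, (K−S)⁺=49.8443, hold=49.2145 ⇒ V=49.8443 exercise | (k=6,j=1): S=49.8026, (K−S)⁺=39.1074, hold=38.4777 ⇒ V=39.1074 exercise | (k=6,j=2): S=63.4903, (K−S)⁺=25.4197, hold=24.7900 ⇒ V=25.4197 exercise | (k=6,j=3): S=80.9400, (K−S)⁺=7.9700, hold=10.6800 ⇒ V=10.6800 continue | (k=6,j=4): S=103.1856, (K−S)⁺=0.0000, hold=2.1204 ⇒ V=2.1204 continue | (k=6,j=5): S=131.5451, (K−S)⁺=0.0000, hold=0.0000 ⇒ V=0.0000 continue | (k=6,j=6): S=167.6990, (K−S)⁺=0.0000, hold=0.0000 ⇒ V=0.0000 continue  boundary S*=63.4903
step 5: (k=5,j=0): S=44.1087, (K−S)⁺=44.8013, hold=44.1716 ⇒ V=44.8013 exercise | (k=5,j=1): S=56.2315, (K−S)⁺=32.6785, hold=32.0488 ⇒ V=32.6785 exercise | (k=5,j=2): S=71.6862, (K−S)⁺=17.2238, hold=17.9368 ⇒ V=17.9368 continue | (k=5,j=3): S=91.3884, (K−S)⁺=0.0000, hold=6.3634 ⇒ V=6.3634 continue | (k=5,j=4): S=116.5056, (K−S)⁺=0.0000, hold=1.0548 ⇒ V=1.0548 continue | (k=5,j=5): S=148.5260, (K−S)⁺=0.0000, hold=0.0000 ⇒ V=0.0000 continue  boundary S*=56.2315
step 4: (k=4,j=0): S=49.8026, (K−S)⁺=39.1074, hold=38.4777 ⇒ V=39.1074 exercise | (k=4,j=1): S=63.4903, (K−S)⁺=25.4197, hold=25.1432 ⇒ V=25.4197 exercise | (k=4,j=2): S=80.9400, (K−S)⁺=7.9700, hold=12.0757 ⇒ V=12.0757 continue | (k=4,j=3): S=103.1856, (K−S)⁺=0.0000, hold=3.6882 ⇒ V=3.6882 continue | (k=4,j=4): S=131.5451, (K−S)⁺=0.0000, hold=0.5247 ⇒ V=0.5247 continue  boundary S*=63.4903
step 3: (k=3,j=0): S=56.2315, (K−S)⁺=32.6785, hold=32.0488 ⇒ V=32.6785 exercise | (k=3,j=1): S=71.6862, (K−S)⁺=17.2238, hold=18.6283 ⇒ V=18.6283 continue | (k=3,j=2): S=91.3884, (K−S)⁺=0.0000, hold=7.8345 ⇒ V=7.8345 continue | (k=3,j=3): S=116.5056, (K−S)⁺=0.0000, hold=2.0947 ⇒ V=2.0947 continue  boundary S*=56.2315
step 2: (k=2,j=0): S=63.4903, (K−S)⁺=25.4197, hold=25.4858 ⇒ V=25.4858 continue | (k=2,j=1): S=80.9400, (K−S)⁺=7.9700, hold=13.1485 ⇒ V=13.1485 continue | (k=2,j=2): S=103.1856, (K−S)⁺=0.0000, hold=4.9352 ⇒ V=4.9352 continue  boundary S*=-
step 1: (k=1,j=0): S=71.6862, (K−S)⁺=17.2238, hold=19.1927 ⇒ V=19.1927 continue | (k=1,j=1): S=91.3884, (K−S)⁺=0.0000, hold=8.9860 ⇒ V=8.9860 continue  boundary S*=-
step 0: (k=0,j=0): S=80.9400, (K−S)⁺=7.9700, hold=13.9998 ⇒ V=13.9998 continue  boundary S*=-

price = 13.9998
boundary = - - - 56.2315 63.4903 56.2315 63.4903 71.6862 63.4903
tree:
13.9998
19.1927 8.9860
25.4858 13.1485 4.9352
32.6785 18.6283 7.8345 2.0947
39.1074 25.4197 12.0757 3.6882 0.5247
44.8013 32.6785 17.9368 6.3634 1.0548 0.0000
49.8443 39.1074 25.4197 10.6800 2.1204 0.0000 0.0000
54.3106 44.8013 32.6785 17.2238 4.2623 0.0000 0.0000 0.0000
58.2664 49.8443 39.1074 25.4197 8.5682 0.0000 0.0000 0.0000 0.0000
61.7698 54.3106 44.8013 32.6785 17.2238 0.0000 0.0000 0.0000 0.0000 0.0000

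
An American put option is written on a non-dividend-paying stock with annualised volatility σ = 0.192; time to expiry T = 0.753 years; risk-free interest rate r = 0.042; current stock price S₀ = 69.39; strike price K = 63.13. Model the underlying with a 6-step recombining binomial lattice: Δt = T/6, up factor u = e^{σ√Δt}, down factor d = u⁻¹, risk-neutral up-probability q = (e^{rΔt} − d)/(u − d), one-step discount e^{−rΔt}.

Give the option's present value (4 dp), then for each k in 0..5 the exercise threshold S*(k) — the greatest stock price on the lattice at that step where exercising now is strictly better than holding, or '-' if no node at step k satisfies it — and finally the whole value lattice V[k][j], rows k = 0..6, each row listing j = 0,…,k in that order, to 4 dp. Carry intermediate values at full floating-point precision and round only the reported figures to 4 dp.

price = 1.5756
boundary = - - - - 52.8613 56.5819
tree:
1.5756
2.6489 0.6079
4.3307 1.1347 0.1313
6.8301 2.0842 0.2761 0.0000
10.2687 3.7482 0.5805 0.0000 0.0000
13.7447 6.5481 1.2204 0.0000 0.0000 0.0000
16.9921 10.2687 2.5656 0.0000 0.0000 0.0000 0.0000

params: Δt=0.12550 u=1.07038 d=0.93424 q=0.52182 e^(-rΔt)=0.99474
t_6 payoffs: 16.9921 10.2687 2.5656 0.0000 0.0000 0.0000 0.0000
t_5: node(5,0) S=49.3853 payoff=13.7447 vs cont=13.4128 → 13.7447 [stop]  node(5,1) S=56.5819 payoff=6.5481 vs cont=6.2162 → 6.5481 [stop]  node(5,2) S=64.8272 payoff=0.0000 vs cont=1.2204 → 1.2204 [wait]  node(5,3) S=74.2740 payoff=0.0000 vs cont=0.0000 → 0.0000 [wait]  node(5,4) S=85.0974 payoff=0.0000 vs cont=0.0000 → 0.0000 [wait]  node(5,5) S=97.4980 payoff=0.0000 vs cont=0.0000 → 0.0000 [wait]  ⇒ S*(5)=56.5819
t_4: node(4,0) S=52.8613 payoff=10.2687 vs cont=9.9368 → 10.2687 [stop]  node(4,1) S=60.5644 payoff=2.5656 vs cont=3.7482 → 3.7482 [wait]  node(4,2) S=69.3900 payoff=0.0000 vs cont=0.5805 → 0.5805 [wait]  node(4,3) S=79.5017 payoff=0.0000 vs cont=0.0000 → 0.0000 [wait]  node(4,4) S=91.0869 payoff=0.0000 vs cont=0.0000 → 0.0000 [wait]  ⇒ S*(4)=52.8613
t_3: node(3,0) S=56.5819 payoff=6.5481 vs cont=6.8301 → 6.8301 [wait]  node(3,1) S=64.8272 payoff=0.0000 vs cont=2.0842 → 2.0842 [wait]  node(3,2) S=74.2740 payoff=0.0000 vs cont=0.2761 → 0.2761 [wait]  node(3,3) S=85.0974 payoff=0.0000 vs cont=0.0000 → 0.0000 [wait]  ⇒ S*(3)=-
t_2: node(2,0) S=60.5644 payoff=2.5656 vs cont=4.3307 → 4.3307 [wait]  node(2,1) S=69.3900 payoff=0.0000 vs cont=1.1347 → 1.1347 [wait]  node(2,2) S=79.5017 payoff=0.0000 vs cont=0.1313 → 0.1313 [wait]  ⇒ S*(2)=-
t_1: node(1,0) S=64.8272 payoff=0.0000 vs cont=2.6489 → 2.6489 [wait]  node(1,1) S=74.2740 payoff=0.0000 vs cont=0.6079 → 0.6079 [wait]  ⇒ S*(1)=-
t_0: node(0,0) S=69.3900 payoff=0.0000 vs cont=1.5756 → 1.5756 [wait]  ⇒ S*(0)=-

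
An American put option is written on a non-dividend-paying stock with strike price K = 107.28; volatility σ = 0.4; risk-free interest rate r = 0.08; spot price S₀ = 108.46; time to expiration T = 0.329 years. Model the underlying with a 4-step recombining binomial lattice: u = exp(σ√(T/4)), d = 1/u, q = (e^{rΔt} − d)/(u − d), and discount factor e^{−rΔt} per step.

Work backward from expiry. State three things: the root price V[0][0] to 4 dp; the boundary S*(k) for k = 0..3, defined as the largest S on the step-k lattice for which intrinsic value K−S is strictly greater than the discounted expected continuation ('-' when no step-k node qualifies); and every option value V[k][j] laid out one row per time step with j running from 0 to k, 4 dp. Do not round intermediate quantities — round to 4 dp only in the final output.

price = 7.7857
boundary = - - 86.2239 96.7049
tree:
7.7857
13.0669 2.6085
21.0561 5.2522 0.0000
30.4012 10.5751 0.0000 0.0000
38.7334 21.0561 0.0000 0.0000 0.0000

Δt=0.08225, u=1.12156, d=0.89162, q=0.50006, disc=e^(-rΔt)=0.99344
k=4 terminal: V=max(K-S,0) → 38.7334 21.0561 0.0000 0.0000 0.0000
k=3: j=0 S=76.8788 intr=30.4012 cont=29.6976 V=30.4012[EX]; j=1 S=96.7049 intr=10.5751 cont=10.4577 V=10.5751[EX]; j=2 S=121.6440 intr=0.0000 cont=0.0000 V=0.0000[hold]; j=3 S=153.0145 intr=0.0000 cont=0.0000 V=0.0000[hold]  S*(3)=96.7049
k=2: j=0 S=86.2239 intr=21.0561 cont=20.3525 V=21.0561[EX]; j=1 S=108.4600 intr=0.0000 cont=5.2522 V=5.2522[hold]; j=2 S=136.4305 intr=0.0000 cont=0.0000 V=0.0000[hold]  S*(2)=86.2239
k=1: j=0 S=96.7049 intr=10.5751 cont=13.0669 V=13.0669[hold]; j=1 S=121.6440 intr=0.0000 cont=2.6085 V=2.6085[hold]  S*(1)=-
k=0: j=0 S=108.4600 intr=0.0000 cont=7.7857 V=7.7857[hold]  S*(0)=-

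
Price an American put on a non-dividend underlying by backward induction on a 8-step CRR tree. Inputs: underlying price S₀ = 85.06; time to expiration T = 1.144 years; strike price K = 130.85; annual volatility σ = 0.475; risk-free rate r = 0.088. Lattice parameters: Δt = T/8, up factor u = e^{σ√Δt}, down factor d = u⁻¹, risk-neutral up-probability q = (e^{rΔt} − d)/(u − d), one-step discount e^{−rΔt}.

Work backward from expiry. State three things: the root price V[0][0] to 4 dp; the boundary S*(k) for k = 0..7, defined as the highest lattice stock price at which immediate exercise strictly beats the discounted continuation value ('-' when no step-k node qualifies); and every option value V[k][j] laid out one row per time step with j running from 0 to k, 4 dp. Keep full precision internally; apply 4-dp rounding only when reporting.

price = 46.6390
boundary = - 71.0749 59.3891 71.0749 85.0600 71.0749 85.0600 101.7969
tree:
46.6390
59.7751 34.1864
71.4609 46.0133 22.7734
81.2253 59.7751 32.8942 12.8393
89.3843 71.4609 45.7900 20.3364 5.3764
96.2019 81.2253 59.7751 31.1930 9.5745 1.1507
101.8986 89.3843 71.4609 45.7900 16.8227 2.2861 0.0000
106.6586 96.2019 81.2253 59.7751 29.0531 4.5417 0.0000 0.0000
110.6360 101.8986 89.3843 71.4609 45.7900 9.0229 0.0000 0.0000 0.0000

Δt=0.14300  u=1.19677  d=0.83559  q=0.49028  discount=0.98749
step 8 (expiry): payoffs max(K−S,0) = 110.6360 101.8986 89.3843 71.4609 45.7900 9.0229 0.0000 0.0000 0.0000
step 7: (k=7,j=0): S=24.1914, (K−S)⁺=106.6586, hold=105.0223 ⇒ V=106.6586 exercise | (k=7,j=1): S=34.6481, (K−S)⁺=96.2019, hold=94.5656 ⇒ V=96.2019 exercise | (k=7,j=2): S=49.6247, (K−S)⁺=81.2253, hold=79.5890 ⇒ V=81.2253 exercise | (k=7,j=3): S=71.0749, (K−S)⁺=59.7751, hold=58.1388 ⇒ V=59.7751 exercise | (k=7,j=4): S=101.7969, (K−S)⁺=29.0531, hold=27.4168 ⇒ V=29.0531 exercise | (k=7,j=5): S=145.7985, (K−S)⁺=0.0000, hold=4.5417 ⇒ V=4.5417 continue | (k=7,j=6): S=208.8197, (K−S)⁺=0.0000, hold=0.0000 ⇒ V=0.0000 continue | (k=7,j=7): S=299.0818, (K−S)⁺=0.0000, hold=0.0000 ⇒ V=0.0000 continue  boundary S*=101.7969
step 6: (k=6,j=0): S=28.9514, (K−S)⁺=101.8986, hold=100.2623 ⇒ V=101.8986 exercise | (k=6,j=1): S=41.4657, (K−S)⁺=89.3843, hold=87.7480 ⇒ V=89.3843 exercise | (k=6,j=2): S=59.3891, (K−S)⁺=71.4609, hold=69.8246 ⇒ V=71.4609 exercise | (k=6,j=3): S=85.0600, (K−S)⁺=45.7900, hold=44.1537 ⇒ V=45.7900 exercise | (k=6,j=4): S=121.8271, (K−S)⁺=9.0229, hold=16.8227 ⇒ V=16.8227 continue | (k=6,j=5): S=174.4867, (K−S)⁺=0.0000, hold=2.2861 ⇒ V=2.2861 continue | (k=6,j=6): S=249.9083, (K−S)⁺=0.0000, hold=0.0000 ⇒ V=0.0000 continue  boundary S*=85.0600
step 5: (k=5,j=0): S=34.6481, (K−S)⁺=96.2019, hold=94.5656 ⇒ V=96.2019 exercise | (k=5,j=1): S=49.6247, (K−S)⁺=81.2253, hold=79.5890 ⇒ V=81.2253 exercise | (k=5,j=2): S=71.0749, (K−S)⁺=59.7751, hold=58.1388 ⇒ V=59.7751 exercise | (k=5,j=3): S=101.7969, (K−S)⁺=29.0531, hold=31.1930 ⇒ V=31.1930 continue | (k=5,j=4): S=145.7985, (K−S)⁺=0.0000, hold=9.5745 ⇒ V=9.5745 continue | (k=5,j=5): S=208.8197, (K−S)⁺=0.0000, hold=1.1507 ⇒ V=1.1507 continue  boundary S*=71.0749
step 4: (k=4,j=0): S=41.4657, (K−S)⁺=89.3843, hold=87.7480 ⇒ V=89.3843 exercise | (k=4,j=1): S=59.3891, (K−S)⁺=71.4609, hold=69.8246 ⇒ V=71.4609 exercise | (k=4,j=2): S=85.0600, (K−S)⁺=45.7900, hold=45.1897 ⇒ V=45.7900 exercise | (k=4,j=3): S=121.8271, (K−S)⁺=9.0229, hold=20.3364 ⇒ V=20.3364 continue | (k=4,j=4): S=174.4867, (K−S)⁺=0.0000, hold=5.3764 ⇒ V=5.3764 continue  boundary S*=85.0600
step 3: (k=3,j=0): S=49.6247, (K−S)⁺=81.2253, hold=79.5890 ⇒ V=81.2253 exercise | (k=3,j=1): S=71.0749, (K−S)⁺=59.7751, hold=58.1388 ⇒ V=59.7751 exercise | (k=3,j=2): S=101.7969, (K−S)⁺=29.0531, hold=32.8942 ⇒ V=32.8942 continue | (k=3,j=3): S=145.7985, (K−S)⁺=0.0000, hold=12.8393 ⇒ V=12.8393 continue  boundary S*=71.0749
step 2: (k=2,j=0): S=59.3891, (K−S)⁺=71.4609, hold=69.8246 ⇒ V=71.4609 exercise | (k=2,j=1): S=85.0600, (K−S)⁺=45.7900, hold=46.0133 ⇒ V=46.0133 continue | (k=2,j=2): S=121.8271, (K−S)⁺=9.0229, hold=22.7734 ⇒ V=22.7734 continue  boundary S*=59.3891
step 1: (k=1,j=0): S=71.0749, (K−S)⁺=59.7751, hold=58.2469 ⇒ V=59.7751 exercise | (k=1,j=1): S=101.7969, (K−S)⁺=29.0531, hold=34.1864 ⇒ V=34.1864 continue  boundary S*=71.0749
step 0: (k=0,j=0): S=85.0600, (K−S)⁺=45.7900, hold=46.6390 ⇒ V=46.6390 continue  boundary S*=-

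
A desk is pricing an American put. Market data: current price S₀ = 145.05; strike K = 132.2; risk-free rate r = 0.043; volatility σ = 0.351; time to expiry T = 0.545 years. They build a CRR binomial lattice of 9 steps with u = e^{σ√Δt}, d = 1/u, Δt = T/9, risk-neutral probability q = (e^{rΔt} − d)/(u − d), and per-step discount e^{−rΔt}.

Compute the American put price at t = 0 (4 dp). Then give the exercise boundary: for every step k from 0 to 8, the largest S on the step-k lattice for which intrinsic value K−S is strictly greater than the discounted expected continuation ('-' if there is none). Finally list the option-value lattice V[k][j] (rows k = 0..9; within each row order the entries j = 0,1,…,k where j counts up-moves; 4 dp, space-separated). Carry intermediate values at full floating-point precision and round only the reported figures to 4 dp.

price = 7.4705
boundary = - - - - - 94.1800 102.6763 111.9392 102.6763
tree:
7.4705
11.0498 3.8362
15.8939 6.1365 1.4956
22.1251 9.5822 2.6323 0.3368
29.6450 14.5239 4.5610 0.6667 0.0000
38.0200 21.2058 7.7424 1.3197 0.0000 0.0000
45.8133 29.5237 12.7807 2.6123 0.0000 0.0000 0.0000
52.9618 38.0200 20.2608 5.1709 0.0000 0.0000 0.0000 0.0000
59.5187 45.8133 29.5237 10.2355 0.0000 0.0000 0.0000 0.0000 0.0000
65.5330 52.9618 38.0200 20.2608 0.0000 0.0000 0.0000 0.0000 0.0000 0.0000

params: Δt=0.06056 u=1.09021 d=0.91725 q=0.49349 e^(-rΔt)=0.99740
t_9 payoffs: 65.5330 52.9618 38.0200 20.2608 0.0000 0.0000 0.0000 0.0000 0.0000 0.0000
t_8: node(8,0) S=72.6813 payoff=59.5187 vs cont=59.1749 → 59.5187 [stop]  node(8,1) S=86.3867 payoff=45.8133 vs cont=45.4696 → 45.8133 [stop]  node(8,2) S=102.6763 payoff=29.5237 vs cont=29.1799 → 29.5237 [stop]  node(8,3) S=122.0377 payoff=10.1623 vs cont=10.2355 → 10.2355 [wait]  node(8,4) S=145.0500 payoff=0.0000 vs cont=0.0000 → 0.0000 [wait]  node(8,5) S=172.4017 payoff=0.0000 vs cont=0.0000 → 0.0000 [wait]  node(8,6) S=204.9109 payoff=0.0000 vs cont=0.0000 → 0.0000 [wait]  node(8,7) S=243.5504 payoff=0.0000 vs cont=0.0000 → 0.0000 [wait]  node(8,8) S=289.4760 payoff=0.0000 vs cont=0.0000 → 0.0000 [wait]  ⇒ S*(8)=102.6763
t_7: node(7,0) S=79.2382 payoff=52.9618 vs cont=52.6180 → 52.9618 [stop]  node(7,1) S=94.1800 payoff=38.0200 vs cont=37.6763 → 38.0200 [stop]  node(7,2) S=111.9392 payoff=20.2608 vs cont=19.9531 → 20.2608 [stop]  node(7,3) S=133.0472 payoff=0.0000 vs cont=5.1709 → 5.1709 [wait]  node(7,4) S=158.1356 payoff=0.0000 vs cont=0.0000 → 0.0000 [wait]  node(7,5) S=187.9547 payoff=0.0000 vs cont=0.0000 → 0.0000 [wait]  node(7,6) S=223.3968 payoff=0.0000 vs cont=0.0000 → 0.0000 [wait]  node(7,7) S=265.5221 payoff=0.0000 vs cont=0.0000 → 0.0000 [wait]  ⇒ S*(7)=111.9392
t_6: node(6,0) S=86.3867 payoff=45.8133 vs cont=45.4696 → 45.8133 [stop]  node(6,1) S=102.6763 payoff=29.5237 vs cont=29.1799 → 29.5237 [stop]  node(6,2) S=122.0377 payoff=10.1623 vs cont=12.7807 → 12.7807 [wait]  node(6,3) S=145.0500 payoff=0.0000 vs cont=2.6123 → 2.6123 [wait]  node(6,4) S=172.4017 payoff=0.0000 vs cont=0.0000 → 0.0000 [wait]  node(6,5) S=204.9109 payoff=0.0000 vs cont=0.0000 → 0.0000 [wait]  node(6,6) S=243.5504 payoff=0.0000 vs cont=0.0000 → 0.0000 [wait]  ⇒ S*(6)=102.6763
t_5: node(5,0) S=94.1800 payoff=38.0200 vs cont=37.6763 → 38.0200 [stop]  node(5,1) S=111.9392 payoff=20.2608 vs cont=21.2058 → 21.2058 [wait]  node(5,2) S=133.0472 payoff=0.0000 vs cont=7.7424 → 7.7424 [wait]  node(5,3) S=158.1356 payoff=0.0000 vs cont=1.3197 → 1.3197 [wait]  node(5,4) S=187.9547 payoff=0.0000 vs cont=0.0000 → 0.0000 [wait]  node(5,5) S=223.3968 payoff=0.0000 vs cont=0.0000 → 0.0000 [wait]  ⇒ S*(5)=94.1800
t_4: node(4,0) S=102.6763 payoff=29.5237 vs cont=29.6450 → 29.6450 [wait]  node(4,1) S=122.0377 payoff=10.1623 vs cont=14.5239 → 14.5239 [wait]  node(4,2) S=145.0500 payoff=0.0000 vs cont=4.5610 → 4.5610 [wait]  node(4,3) S=172.4017 payoff=0.0000 vs cont=0.6667 → 0.6667 [wait]  node(4,4) S=204.9109 payoff=0.0000 vs cont=0.0000 → 0.0000 [wait]  ⇒ S*(4)=-
t_3: node(3,0) S=111.9392 payoff=20.2608 vs cont=22.1251 → 22.1251 [wait]  node(3,1) S=133.0472 payoff=0.0000 vs cont=9.5822 → 9.5822 [wait]  node(3,2) S=158.1356 payoff=0.0000 vs cont=2.6323 → 2.6323 [wait]  node(3,3) S=187.9547 payoff=0.0000 vs cont=0.3368 → 0.3368 [wait]  ⇒ S*(3)=-
t_2: node(2,0) S=122.0377 payoff=10.1623 vs cont=15.8939 → 15.8939 [wait]  node(2,1) S=145.0500 payoff=0.0000 vs cont=6.1365 → 6.1365 [wait]  node(2,2) S=172.4017 payoff=0.0000 vs cont=1.4956 → 1.4956 [wait]  ⇒ S*(2)=-
t_1: node(1,0) S=133.0472 payoff=0.0000 vs cont=11.0498 → 11.0498 [wait]  node(1,1) S=158.1356 payoff=0.0000 vs cont=3.8362 → 3.8362 [wait]  ⇒ S*(1)=-
t_0: node(0,0) S=145.0500 payoff=0.0000 vs cont=7.4705 → 7.4705 [wait]  ⇒ S*(0)=-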